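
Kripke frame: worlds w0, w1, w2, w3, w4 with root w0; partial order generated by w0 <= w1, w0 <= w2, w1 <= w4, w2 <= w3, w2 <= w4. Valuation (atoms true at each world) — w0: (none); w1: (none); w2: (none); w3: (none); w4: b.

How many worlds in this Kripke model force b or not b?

2

w0: does not force it — w0 does not force b or not b: neither disjunct is forced at w0.
w1: does not force it.
w2: does not force it.
w3: forces it.
w4: forces it.
Worlds forcing the formula: {w3, w4}.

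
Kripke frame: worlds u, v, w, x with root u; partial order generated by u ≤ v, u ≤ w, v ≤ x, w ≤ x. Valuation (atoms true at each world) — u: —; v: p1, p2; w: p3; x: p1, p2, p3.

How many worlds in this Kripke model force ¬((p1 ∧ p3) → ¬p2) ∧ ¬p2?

0

u: does not force it — u ⊮ ¬((p1 ∧ p3) → ¬p2) ∧ ¬p2 since u fails ¬p2.
v: does not force it.
w: does not force it.
x: does not force it.
Worlds forcing the formula: { }.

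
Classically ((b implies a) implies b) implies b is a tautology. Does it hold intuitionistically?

This is Peirce's law, which is not intuitionistically valid.
A Kripke countermodel: worlds s0, s1; order generated by s0 <= s1; atoms true at each world — s0:{}; s1:{b}.
s0 does not force ((b implies a) implies b) implies b: already at s0 itself, s0 forces (b implies a) implies b but s0 does not force b.
s0 lacks atom b, so s0 does not force b.
So the root s0 does not force the formula.

No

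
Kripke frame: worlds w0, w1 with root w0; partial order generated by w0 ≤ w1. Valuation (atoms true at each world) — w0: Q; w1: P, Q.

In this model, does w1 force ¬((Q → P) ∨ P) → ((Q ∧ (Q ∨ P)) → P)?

Yes

w1 ⊩ ¬((Q → P) ∨ P) → ((Q ∧ (Q ∨ P)) → P) vacuously: no world accessible from w1 forces the antecedent ¬((Q → P) ∨ P).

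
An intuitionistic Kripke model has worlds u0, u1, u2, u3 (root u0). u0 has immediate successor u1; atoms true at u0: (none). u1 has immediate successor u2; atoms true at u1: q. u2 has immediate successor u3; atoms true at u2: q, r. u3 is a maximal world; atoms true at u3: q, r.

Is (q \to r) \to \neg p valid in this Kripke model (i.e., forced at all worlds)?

u0 \Vdash (q \to r) \to \neg p: every world accessible from u0 that forces q \to r (namely u2, u3) also forces \neg p.
Since the root u0 forces (q \to r) \to \neg p and forcing is persistent (monotone upward), every world forces it.

Yes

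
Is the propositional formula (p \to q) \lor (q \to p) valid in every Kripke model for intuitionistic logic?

This is the Gödel–Dummett linearity axiom, which is not intuitionistically valid.
A Kripke countermodel: worlds w0, w1, w2; order generated by w0 \le w1, w0 \le w2; atoms true at each world — w0:{}; w1:{p}; w2:{q}.
w0 \nVdash (p \to q) \lor (q \to p): neither disjunct is forced at w0.
w0 \nVdash p \to q: at the accessible world w1, w1 \Vdash p but w1 \nVdash q.
w1 lacks atom q, so w1 \nVdash q.
So the root w0 does not force the formula.

No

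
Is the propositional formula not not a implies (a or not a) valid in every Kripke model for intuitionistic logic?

No

This is a variant of double-negation elimination (deriving excluded middle from double negation), which is not intuitionistically valid.
A Kripke countermodel: worlds u0, u1; order generated by u0 <= u1; atoms true at each world — u0:{}; u1:{a}.
u0 does not force not not a implies (a or not a): already at u0 itself, u0 forces not not a but u0 does not force a or not a.
u0 does not force a or not a: neither disjunct is forced at u0.
u0 lacks atom a, so u0 does not force a.
So the root u0 does not force the formula.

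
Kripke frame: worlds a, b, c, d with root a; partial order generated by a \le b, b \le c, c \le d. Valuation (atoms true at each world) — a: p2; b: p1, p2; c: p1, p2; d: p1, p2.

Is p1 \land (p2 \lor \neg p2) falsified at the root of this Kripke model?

Yes

a \nVdash p1 \land (p2 \lor \neg p2) since a fails p1.
So the root a does not force p1 \land (p2 \lor \neg p2); the model is a countermodel.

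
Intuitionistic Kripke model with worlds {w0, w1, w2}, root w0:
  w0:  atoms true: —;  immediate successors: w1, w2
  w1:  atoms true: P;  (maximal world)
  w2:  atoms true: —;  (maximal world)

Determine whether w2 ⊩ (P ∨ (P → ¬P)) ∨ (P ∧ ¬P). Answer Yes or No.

Yes

w2 ⊩ (P ∨ (P → ¬P)) ∨ (P ∧ ¬P) via the disjunct P ∨ (P → ¬P).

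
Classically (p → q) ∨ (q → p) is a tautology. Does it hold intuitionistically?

This is the Gödel–Dummett linearity axiom, which is not intuitionistically valid.
A Kripke countermodel: worlds a, b, c; order generated by a ≤ b, a ≤ c; atoms true at each world — a:{}; b:{p}; c:{q}.
a ⊮ (p → q) ∨ (q → p): neither disjunct is forced at a.
a ⊮ p → q: at the accessible world b, b ⊩ p but b ⊮ q.
b lacks atom q, so b ⊮ q.
So the root a does not force the formula.

No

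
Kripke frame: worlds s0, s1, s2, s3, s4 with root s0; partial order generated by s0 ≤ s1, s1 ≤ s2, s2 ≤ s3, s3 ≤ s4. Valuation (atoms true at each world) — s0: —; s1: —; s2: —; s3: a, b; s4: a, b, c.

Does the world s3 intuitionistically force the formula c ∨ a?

Yes

s3 ⊩ c ∨ a via the disjunct a.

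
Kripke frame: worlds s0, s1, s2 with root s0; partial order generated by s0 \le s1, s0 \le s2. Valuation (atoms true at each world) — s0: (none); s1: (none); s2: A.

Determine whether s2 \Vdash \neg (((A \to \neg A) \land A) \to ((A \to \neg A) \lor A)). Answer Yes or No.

s2 \nVdash \neg (((A \to \neg A) \land A) \to ((A \to \neg A) \lor A)) since s2 is accessible from s2 and s2 \Vdash ((A \to \neg A) \land A) \to ((A \to \neg A) \lor A).
s2 \Vdash ((A \to \neg A) \land A) \to ((A \to \neg A) \lor A) vacuously: no world accessible from s2 forces the antecedent (A \to \neg A) \land A.

No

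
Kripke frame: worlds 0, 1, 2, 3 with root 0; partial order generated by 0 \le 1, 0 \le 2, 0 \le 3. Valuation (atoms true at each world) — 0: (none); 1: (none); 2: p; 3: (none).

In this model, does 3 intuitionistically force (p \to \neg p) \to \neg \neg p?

No

3 \nVdash (p \to \neg p) \to \neg \neg p: already at 3 itself, 3 \Vdash p \to \neg p but 3 \nVdash \neg \neg p.
3 \nVdash \neg \neg p since 3 is accessible from 3 and 3 \Vdash \neg p.
3 \Vdash \neg p: no world accessible from 3 forces p.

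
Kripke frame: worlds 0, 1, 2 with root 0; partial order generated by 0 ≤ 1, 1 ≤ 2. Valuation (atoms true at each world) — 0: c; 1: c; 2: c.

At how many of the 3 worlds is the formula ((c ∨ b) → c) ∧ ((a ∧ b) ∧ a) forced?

0: does not force it — 0 ⊮ ((c ∨ b) → c) ∧ ((a ∧ b) ∧ a) since 0 fails (a ∧ b) ∧ a.
1: does not force it — 1 ⊮ ((c ∨ b) → c) ∧ ((a ∧ b) ∧ a) since 1 fails (a ∧ b) ∧ a.
2: does not force it.
Worlds forcing the formula: { }.

0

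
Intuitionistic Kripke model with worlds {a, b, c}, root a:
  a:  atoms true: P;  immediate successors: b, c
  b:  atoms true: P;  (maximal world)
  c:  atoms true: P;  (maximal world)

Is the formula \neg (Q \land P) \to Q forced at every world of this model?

Not every world: a \nVdash \neg (Q \land P) \to Q.
a \nVdash \neg (Q \land P) \to Q: already at a itself, a \Vdash \neg (Q \land P) but a \nVdash Q.
a lacks atom Q, so a \nVdash Q.

No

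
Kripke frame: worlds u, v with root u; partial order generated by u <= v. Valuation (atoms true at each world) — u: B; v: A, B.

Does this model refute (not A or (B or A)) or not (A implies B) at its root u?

u forces (not A or (B or A)) or not (A implies B) via the disjunct not A or (B or A).
So the root u forces (not A or (B or A)) or not (A implies B); the model is not a countermodel.

No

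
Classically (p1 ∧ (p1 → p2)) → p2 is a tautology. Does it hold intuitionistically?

Yes

This is modus ponens in implicational form, which is intuitionistically derivable.
If a world forces p1 and p1 → p2, then applying the implication at that world (which is accessible from itself) gives p2.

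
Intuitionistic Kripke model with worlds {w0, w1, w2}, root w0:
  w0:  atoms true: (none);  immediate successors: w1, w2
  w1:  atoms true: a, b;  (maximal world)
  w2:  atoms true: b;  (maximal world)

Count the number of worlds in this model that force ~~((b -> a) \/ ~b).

1

w0: does not force it — w0 ||-/- ~~((b -> a) \/ ~b) since w2 is accessible from w0 and w2 ||- ~((b -> a) \/ ~b).
w1: forces it.
w2: does not force it.
Worlds forcing the formula: {w1}.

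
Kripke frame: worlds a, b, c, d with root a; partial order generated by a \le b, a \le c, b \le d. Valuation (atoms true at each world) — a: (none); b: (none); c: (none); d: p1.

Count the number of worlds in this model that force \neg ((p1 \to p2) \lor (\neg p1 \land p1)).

a: does not force it — a \nVdash \neg ((p1 \to p2) \lor (\neg p1 \land p1)) since c is accessible from a and c \Vdash (p1 \to p2) \lor (\neg p1 \land p1).
b: forces it.
c: does not force it.
d: forces it.
Worlds forcing the formula: {b, d}.

2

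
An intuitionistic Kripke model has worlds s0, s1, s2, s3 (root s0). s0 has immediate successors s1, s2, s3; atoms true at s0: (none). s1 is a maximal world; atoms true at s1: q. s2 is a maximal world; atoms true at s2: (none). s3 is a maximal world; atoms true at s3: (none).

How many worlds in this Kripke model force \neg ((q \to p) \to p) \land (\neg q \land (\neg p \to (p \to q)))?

2

s0: does not force it — s0 \nVdash \neg ((q \to p) \to p) \land (\neg q \land (\neg p \to (p \to q))) since s0 fails \neg ((q \to p) \to p).
s1: does not force it — s1 \nVdash \neg ((q \to p) \to p) \land (\neg q \land (\neg p \to (p \to q))) since s1 fails \neg ((q \to p) \to p).
s2: forces it.
s3: forces it.
Worlds forcing the formula: {s2, s3}.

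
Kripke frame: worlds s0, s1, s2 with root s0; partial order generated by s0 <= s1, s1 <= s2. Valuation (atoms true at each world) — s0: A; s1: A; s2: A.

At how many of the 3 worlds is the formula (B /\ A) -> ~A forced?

s0: forces it.
s1: forces it.
s2: forces it.
Worlds forcing the formula: {s0, s1, s2}.

3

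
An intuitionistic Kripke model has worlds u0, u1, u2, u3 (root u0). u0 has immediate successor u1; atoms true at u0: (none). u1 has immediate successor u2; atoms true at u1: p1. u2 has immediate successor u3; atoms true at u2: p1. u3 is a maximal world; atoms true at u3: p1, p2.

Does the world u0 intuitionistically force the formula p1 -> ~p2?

u0 ||-/- p1 -> ~p2: at the accessible world u1, u1 ||- p1 but u1 ||-/- ~p2.
u1 ||-/- ~p2 since u3 is accessible from u1 and u3 ||- p2.

No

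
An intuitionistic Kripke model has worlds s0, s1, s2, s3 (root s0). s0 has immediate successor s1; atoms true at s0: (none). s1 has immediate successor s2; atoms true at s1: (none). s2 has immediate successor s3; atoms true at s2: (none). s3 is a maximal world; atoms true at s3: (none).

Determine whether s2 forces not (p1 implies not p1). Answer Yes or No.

No

s2 does not force not (p1 implies not p1) since s2 is accessible from s2 and s2 forces p1 implies not p1.
s2 forces p1 implies not p1 vacuously: no world accessible from s2 forces the antecedent p1.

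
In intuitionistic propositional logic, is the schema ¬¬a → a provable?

This is double-negation elimination, which is not intuitionistically valid.
A Kripke countermodel: worlds s0, s1; order generated by s0 ≤ s1; atoms true at each world — s0:{}; s1:{a}.
s0 ⊮ ¬¬a → a: already at s0 itself, s0 ⊩ ¬¬a but s0 ⊮ a.
s0 lacks atom a, so s0 ⊮ a.
So the root s0 does not force the formula.

No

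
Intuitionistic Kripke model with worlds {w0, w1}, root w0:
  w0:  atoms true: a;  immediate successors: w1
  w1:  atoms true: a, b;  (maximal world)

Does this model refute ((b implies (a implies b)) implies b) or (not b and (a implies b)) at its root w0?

Yes

w0 does not force ((b implies (a implies b)) implies b) or (not b and (a implies b)): neither disjunct is forced at w0.
w0 does not force (b implies (a implies b)) implies b: already at w0 itself, w0 forces b implies (a implies b) but w0 does not force b.
w0 lacks atom b, so w0 does not force b.
So the root w0 does not force ((b implies (a implies b)) implies b) or (not b and (a implies b)); the model is a countermodel.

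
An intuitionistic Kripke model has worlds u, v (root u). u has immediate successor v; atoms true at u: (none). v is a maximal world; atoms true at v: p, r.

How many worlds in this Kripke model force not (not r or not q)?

0

u: does not force it — u does not force not (not r or not q) since u is accessible from u and u forces not r or not q.
v: does not force it — v does not force not (not r or not q) since v is accessible from v and v forces not r or not q.
Worlds forcing the formula: { }.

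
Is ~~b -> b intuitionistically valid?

This is double-negation elimination, which is not intuitionistically valid.
A Kripke countermodel: worlds u0, u1; order generated by u0 <= u1; atoms true at each world — u0:{}; u1:{b}.
u0 ||-/- ~~b -> b: already at u0 itself, u0 ||- ~~b but u0 ||-/- b.
u0 lacks atom b, so u0 ||-/- b.
So the root u0 does not force the formula.

No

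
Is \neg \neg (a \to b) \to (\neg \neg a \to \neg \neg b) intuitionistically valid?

This is the distribution of double negation over implication, which is intuitionistically derivable.
Assume \neg \neg (a \to b) and \neg \neg a; suppose \neg b. Then a \to b would give \neg a (by contraposition), contradicting \neg \neg a; so \neg (a \to b), contradicting \neg \neg (a \to b). Hence \neg \neg b.

Yes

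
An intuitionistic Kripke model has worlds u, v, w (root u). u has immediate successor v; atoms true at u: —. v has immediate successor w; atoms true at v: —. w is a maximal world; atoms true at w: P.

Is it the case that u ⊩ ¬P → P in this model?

u ⊩ ¬P → P vacuously: no world accessible from u forces the antecedent ¬P.

Yes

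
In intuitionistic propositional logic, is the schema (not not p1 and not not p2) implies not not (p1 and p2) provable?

This is the distribution of double negation over conjunction, which is intuitionistically derivable.
Assume not not p1, not not p2, and not (p1 and p2). From p1 we'd get not p2 (since p1 and p2 is refuted), contradicting not not p2; so not p1, contradicting not not p1.

Yes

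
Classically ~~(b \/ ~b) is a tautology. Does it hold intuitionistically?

This is the double negation of excluded middle, which is intuitionistically derivable.
Assuming ~(b \/ ~b): from b we'd get b \/ ~b, so ~b; but then b \/ ~b again — contradiction. Hence ~~(b \/ ~b).

Yes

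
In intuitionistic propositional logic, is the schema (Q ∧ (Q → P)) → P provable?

Yes

This is modus ponens in implicational form, which is intuitionistically derivable.
If a world forces Q and Q → P, then applying the implication at that world (which is accessible from itself) gives P.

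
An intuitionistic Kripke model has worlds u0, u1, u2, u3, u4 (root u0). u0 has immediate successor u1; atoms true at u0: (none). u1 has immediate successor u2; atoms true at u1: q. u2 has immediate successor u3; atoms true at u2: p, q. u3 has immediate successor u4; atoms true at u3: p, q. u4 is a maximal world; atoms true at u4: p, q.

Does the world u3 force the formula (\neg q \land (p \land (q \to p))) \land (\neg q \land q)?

u3 \nVdash (\neg q \land (p \land (q \to p))) \land (\neg q \land q) since u3 fails \neg q \land (p \land (q \to p)).

No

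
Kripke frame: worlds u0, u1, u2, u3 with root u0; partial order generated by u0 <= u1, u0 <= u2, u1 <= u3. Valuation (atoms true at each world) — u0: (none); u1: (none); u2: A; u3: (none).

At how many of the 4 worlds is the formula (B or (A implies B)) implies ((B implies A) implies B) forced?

u0: does not force it — u0 does not force (B or (A implies B)) implies ((B implies A) implies B): at the accessible world u1, u1 forces B or (A implies B) but u1 does not force (B implies A) implies B.
u1: does not force it — u1 does not force (B or (A implies B)) implies ((B implies A) implies B): already at u1 itself, u1 forces B or (A implies B) but u1 does not force (B implies A) implies B.
u2: forces it.
u3: does not force it.
Worlds forcing the formula: {u2}.

1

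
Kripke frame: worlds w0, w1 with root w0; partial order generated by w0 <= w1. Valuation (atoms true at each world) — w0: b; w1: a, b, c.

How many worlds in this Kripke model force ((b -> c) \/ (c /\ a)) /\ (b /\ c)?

1

w0: does not force it — w0 ||-/- ((b -> c) \/ (c /\ a)) /\ (b /\ c) since w0 fails (b -> c) \/ (c /\ a).
w1: forces it.
Worlds forcing the formula: {w1}.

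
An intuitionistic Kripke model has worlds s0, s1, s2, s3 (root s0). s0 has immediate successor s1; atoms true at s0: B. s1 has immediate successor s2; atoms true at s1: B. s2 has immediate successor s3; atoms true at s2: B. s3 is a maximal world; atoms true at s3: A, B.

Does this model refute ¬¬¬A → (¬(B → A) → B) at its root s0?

No

s0 ⊩ ¬¬¬A → (¬(B → A) → B) vacuously: no world accessible from s0 forces the antecedent ¬¬¬A.
So the root s0 forces ¬¬¬A → (¬(B → A) → B); the model is not a countermodel.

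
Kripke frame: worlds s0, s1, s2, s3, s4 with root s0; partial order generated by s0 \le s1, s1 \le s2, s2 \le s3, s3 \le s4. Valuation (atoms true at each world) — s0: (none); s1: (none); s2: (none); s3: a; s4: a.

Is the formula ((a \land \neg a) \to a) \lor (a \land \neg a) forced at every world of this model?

s0 \Vdash ((a \land \neg a) \to a) \lor (a \land \neg a) via the disjunct (a \land \neg a) \to a.
Since the root s0 forces ((a \land \neg a) \to a) \lor (a \land \neg a) and forcing is persistent (monotone upward), every world forces it.

Yes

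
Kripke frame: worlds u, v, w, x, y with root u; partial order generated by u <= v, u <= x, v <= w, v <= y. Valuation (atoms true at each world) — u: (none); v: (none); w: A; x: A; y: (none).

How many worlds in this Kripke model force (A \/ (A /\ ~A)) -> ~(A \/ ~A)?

1

u: does not force it — u ||-/- (A \/ (A /\ ~A)) -> ~(A \/ ~A): at the accessible world w, w ||- A \/ (A /\ ~A) but w ||-/- ~(A \/ ~A).
v: does not force it — v ||-/- (A \/ (A /\ ~A)) -> ~(A \/ ~A): at the accessible world w, w ||- A \/ (A /\ ~A) but w ||-/- ~(A \/ ~A).
w: does not force it — w ||-/- (A \/ (A /\ ~A)) -> ~(A \/ ~A): already at w itself, w ||- A \/ (A /\ ~A) but w ||-/- ~(A \/ ~A).
x: does not force it.
y: forces it.
Worlds forcing the formula: {y}.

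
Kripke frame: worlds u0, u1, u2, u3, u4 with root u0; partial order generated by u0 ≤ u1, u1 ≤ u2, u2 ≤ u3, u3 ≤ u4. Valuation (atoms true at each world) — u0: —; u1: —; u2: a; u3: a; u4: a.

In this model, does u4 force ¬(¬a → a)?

No

u4 ⊮ ¬(¬a → a) since u4 is accessible from u4 and u4 ⊩ ¬a → a.
u4 ⊩ ¬a → a vacuously: no world accessible from u4 forces the antecedent ¬a.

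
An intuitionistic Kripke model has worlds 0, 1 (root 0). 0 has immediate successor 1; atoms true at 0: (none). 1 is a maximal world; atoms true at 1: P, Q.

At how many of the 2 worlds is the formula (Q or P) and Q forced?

1

0: does not force it — 0 does not force (Q or P) and Q since 0 fails Q or P.
1: forces it.
Worlds forcing the formula: {1}.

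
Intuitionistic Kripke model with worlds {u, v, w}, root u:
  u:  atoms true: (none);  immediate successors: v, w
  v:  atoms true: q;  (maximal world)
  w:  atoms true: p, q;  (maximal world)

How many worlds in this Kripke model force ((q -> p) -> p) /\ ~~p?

1

u: does not force it — u ||-/- ((q -> p) -> p) /\ ~~p since u fails ~~p.
v: does not force it — v ||-/- ((q -> p) -> p) /\ ~~p since v fails ~~p.
w: forces it.
Worlds forcing the formula: {w}.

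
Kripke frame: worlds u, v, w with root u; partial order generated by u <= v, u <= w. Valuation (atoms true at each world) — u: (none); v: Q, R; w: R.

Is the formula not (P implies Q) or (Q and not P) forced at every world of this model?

Not every world: u does not force not (P implies Q) or (Q and not P).
u does not force not (P implies Q) or (Q and not P): neither disjunct is forced at u.
u does not force not (P implies Q) since u is accessible from u and u forces P implies Q.
u forces P implies Q vacuously: no world accessible from u forces the antecedent P.

No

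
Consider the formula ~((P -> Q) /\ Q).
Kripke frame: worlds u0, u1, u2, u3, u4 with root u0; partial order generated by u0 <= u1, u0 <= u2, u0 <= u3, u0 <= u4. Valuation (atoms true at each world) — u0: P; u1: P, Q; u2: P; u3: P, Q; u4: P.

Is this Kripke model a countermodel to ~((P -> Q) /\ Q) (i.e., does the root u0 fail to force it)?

Yes

u0 ||-/- ~((P -> Q) /\ Q) since u1 is accessible from u0 and u1 ||- (P -> Q) /\ Q.
u1 ||- (P -> Q) /\ Q since u1 forces both conjuncts.
So the root u0 does not force ~((P -> Q) /\ Q); the model is a countermodel.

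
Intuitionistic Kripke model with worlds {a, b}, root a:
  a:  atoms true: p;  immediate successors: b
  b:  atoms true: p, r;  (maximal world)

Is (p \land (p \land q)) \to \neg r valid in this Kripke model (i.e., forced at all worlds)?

a \Vdash (p \land (p \land q)) \to \neg r vacuously: no world accessible from a forces the antecedent p \land (p \land q).
Since the root a forces (p \land (p \land q)) \to \neg r and forcing is persistent (monotone upward), every world forces it.

Yes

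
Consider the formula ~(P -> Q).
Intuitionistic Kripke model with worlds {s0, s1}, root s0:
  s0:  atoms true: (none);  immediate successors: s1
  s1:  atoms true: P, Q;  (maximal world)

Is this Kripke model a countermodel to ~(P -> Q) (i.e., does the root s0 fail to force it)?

Yes

s0 ||-/- ~(P -> Q) since s0 is accessible from s0 and s0 ||- P -> Q.
s0 ||- P -> Q: every world accessible from s0 that forces P (namely s1) also forces Q.
So the root s0 does not force ~(P -> Q); the model is a countermodel.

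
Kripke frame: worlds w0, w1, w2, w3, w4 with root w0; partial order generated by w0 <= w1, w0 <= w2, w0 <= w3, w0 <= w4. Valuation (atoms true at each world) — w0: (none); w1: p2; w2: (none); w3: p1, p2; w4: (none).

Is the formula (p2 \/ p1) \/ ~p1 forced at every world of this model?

No

Not every world: w0 ||-/- (p2 \/ p1) \/ ~p1.
w0 ||-/- (p2 \/ p1) \/ ~p1: neither disjunct is forced at w0.
w0 ||-/- p2 \/ p1: neither disjunct is forced at w0.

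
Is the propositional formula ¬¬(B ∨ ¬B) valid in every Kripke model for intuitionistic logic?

Yes

This is the double negation of excluded middle, which is intuitionistically derivable.
Assuming ¬(B ∨ ¬B): from B we'd get B ∨ ¬B, so ¬B; but then B ∨ ¬B again — contradiction. Hence ¬¬(B ∨ ¬B).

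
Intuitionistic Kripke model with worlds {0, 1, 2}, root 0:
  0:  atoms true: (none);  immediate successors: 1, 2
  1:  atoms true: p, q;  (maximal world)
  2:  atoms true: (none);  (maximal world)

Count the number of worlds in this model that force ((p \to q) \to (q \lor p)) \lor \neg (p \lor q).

0: does not force it — 0 \nVdash ((p \to q) \to (q \lor p)) \lor \neg (p \lor q): neither disjunct is forced at 0.
1: forces it.
2: forces it.
Worlds forcing the formula: {1, 2}.

2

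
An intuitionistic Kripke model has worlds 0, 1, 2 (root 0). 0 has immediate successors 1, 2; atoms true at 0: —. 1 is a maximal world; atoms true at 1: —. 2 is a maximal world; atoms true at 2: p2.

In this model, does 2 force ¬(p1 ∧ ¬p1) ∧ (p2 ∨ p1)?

2 ⊩ ¬(p1 ∧ ¬p1) ∧ (p2 ∨ p1) since 2 forces both conjuncts.

Yes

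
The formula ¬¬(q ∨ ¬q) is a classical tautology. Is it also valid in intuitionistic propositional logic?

Yes

This is the double negation of excluded middle, which is intuitionistically derivable.
Assuming ¬(q ∨ ¬q): from q we'd get q ∨ ¬q, so ¬q; but then q ∨ ¬q again — contradiction. Hence ¬¬(q ∨ ¬q).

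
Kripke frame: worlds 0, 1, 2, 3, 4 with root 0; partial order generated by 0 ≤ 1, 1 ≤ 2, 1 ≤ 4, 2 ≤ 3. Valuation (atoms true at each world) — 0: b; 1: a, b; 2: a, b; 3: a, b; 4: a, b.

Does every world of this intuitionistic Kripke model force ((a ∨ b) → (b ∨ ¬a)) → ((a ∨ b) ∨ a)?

Yes

0 ⊩ ((a ∨ b) → (b ∨ ¬a)) → ((a ∨ b) ∨ a): every world accessible from 0 that forces (a ∨ b) → (b ∨ ¬a) (namely 0, 1, 2, 3, 4) also forces (a ∨ b) ∨ a.
Since the root 0 forces ((a ∨ b) → (b ∨ ¬a)) → ((a ∨ b) ∨ a) and forcing is persistent (monotone upward), every world forces it.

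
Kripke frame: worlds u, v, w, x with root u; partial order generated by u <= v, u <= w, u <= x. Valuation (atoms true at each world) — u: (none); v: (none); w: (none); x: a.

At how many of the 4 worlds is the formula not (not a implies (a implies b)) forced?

0

u: does not force it — u does not force not (not a implies (a implies b)) since u is accessible from u and u forces not a implies (a implies b).
v: does not force it.
w: does not force it.
x: does not force it.
Worlds forcing the formula: { }.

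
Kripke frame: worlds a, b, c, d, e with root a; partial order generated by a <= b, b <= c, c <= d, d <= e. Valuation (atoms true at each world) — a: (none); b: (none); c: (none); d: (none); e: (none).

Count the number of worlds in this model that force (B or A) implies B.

a: forces it.
b: forces it.
c: forces it.
d: forces it.
e: forces it.
Worlds forcing the formula: {a, b, c, d, e}.

5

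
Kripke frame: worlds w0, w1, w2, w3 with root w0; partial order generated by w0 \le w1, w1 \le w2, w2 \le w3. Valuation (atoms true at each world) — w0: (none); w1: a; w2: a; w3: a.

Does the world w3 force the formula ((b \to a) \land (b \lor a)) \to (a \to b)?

w3 \nVdash ((b \to a) \land (b \lor a)) \to (a \to b): already at w3 itself, w3 \Vdash (b \to a) \land (b \lor a) but w3 \nVdash a \to b.
w3 \nVdash a \to b: already at w3 itself, w3 \Vdash a but w3 \nVdash b.
w3 lacks atom b, so w3 \nVdash b.

No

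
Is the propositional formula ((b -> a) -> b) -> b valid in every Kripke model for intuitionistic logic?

No

This is Peirce's law, which is not intuitionistically valid.
A Kripke countermodel: worlds s0, s1; order generated by s0 <= s1; atoms true at each world — s0:{}; s1:{b}.
s0 ||-/- ((b -> a) -> b) -> b: already at s0 itself, s0 ||- (b -> a) -> b but s0 ||-/- b.
s0 lacks atom b, so s0 ||-/- b.
So the root s0 does not force the formula.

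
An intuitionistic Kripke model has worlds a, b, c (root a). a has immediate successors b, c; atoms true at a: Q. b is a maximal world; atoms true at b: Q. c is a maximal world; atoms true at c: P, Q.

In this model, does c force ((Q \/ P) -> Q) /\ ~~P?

c ||- ((Q \/ P) -> Q) /\ ~~P since c forces both conjuncts.

Yes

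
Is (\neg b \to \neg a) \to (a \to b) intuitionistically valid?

This is the converse of contraposition, which is not intuitionistically valid.
A Kripke countermodel: worlds u, v; order generated by u \le v; atoms true at each world — u:{a}; v:{a,b}.
u \nVdash (\neg b \to \neg a) \to (a \to b): already at u itself, u \Vdash \neg b \to \neg a but u \nVdash a \to b.
u \nVdash a \to b: already at u itself, u \Vdash a but u \nVdash b.
u lacks atom b, so u \nVdash b.
So the root u does not force the formula.

No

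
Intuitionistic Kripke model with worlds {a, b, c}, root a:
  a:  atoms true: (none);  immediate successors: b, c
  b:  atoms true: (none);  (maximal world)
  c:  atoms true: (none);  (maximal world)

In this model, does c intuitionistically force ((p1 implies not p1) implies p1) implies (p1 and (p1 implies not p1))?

Yes

c forces ((p1 implies not p1) implies p1) implies (p1 and (p1 implies not p1)) vacuously: no world accessible from c forces the antecedent (p1 implies not p1) implies p1.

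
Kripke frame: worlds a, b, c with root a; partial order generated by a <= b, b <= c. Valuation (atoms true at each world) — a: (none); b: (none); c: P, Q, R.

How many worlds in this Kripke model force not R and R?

a: does not force it — a does not force not R and R since a fails not R.
b: does not force it — b does not force not R and R since b fails not R.
c: does not force it — c does not force not R and R since c fails not R.
Worlds forcing the formula: { }.

0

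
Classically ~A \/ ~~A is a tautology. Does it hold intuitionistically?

This is the weak law of excluded middle, which is not intuitionistically valid.
A Kripke countermodel: worlds s0, s1, s2; order generated by s0 <= s1, s0 <= s2; atoms true at each world — s0:{}; s1:{A}; s2:{}.
s0 ||-/- ~A \/ ~~A: neither disjunct is forced at s0.
s0 ||-/- ~A since s1 is accessible from s0 and s1 ||- A.
So the root s0 does not force the formula.

No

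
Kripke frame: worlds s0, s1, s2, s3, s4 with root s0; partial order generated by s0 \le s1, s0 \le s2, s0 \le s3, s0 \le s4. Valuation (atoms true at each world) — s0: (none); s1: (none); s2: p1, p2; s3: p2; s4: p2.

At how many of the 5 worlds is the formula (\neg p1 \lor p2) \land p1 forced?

1

s0: does not force it — s0 \nVdash (\neg p1 \lor p2) \land p1 since s0 fails \neg p1 \lor p2.
s1: does not force it — s1 \nVdash (\neg p1 \lor p2) \land p1 since s1 fails p1.
s2: forces it.
s3: does not force it.
s4: does not force it.
Worlds forcing the formula: {s2}.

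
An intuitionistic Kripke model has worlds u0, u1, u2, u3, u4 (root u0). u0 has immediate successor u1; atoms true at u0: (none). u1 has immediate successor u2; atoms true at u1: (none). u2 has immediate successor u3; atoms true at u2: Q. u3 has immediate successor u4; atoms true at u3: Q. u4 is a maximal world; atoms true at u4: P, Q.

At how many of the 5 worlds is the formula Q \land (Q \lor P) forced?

u0: does not force it — u0 \nVdash Q \land (Q \lor P) since u0 fails Q.
u1: does not force it — u1 \nVdash Q \land (Q \lor P) since u1 fails Q.
u2: forces it.
u3: forces it.
u4: forces it.
Worlds forcing the formula: {u2, u3, u4}.

3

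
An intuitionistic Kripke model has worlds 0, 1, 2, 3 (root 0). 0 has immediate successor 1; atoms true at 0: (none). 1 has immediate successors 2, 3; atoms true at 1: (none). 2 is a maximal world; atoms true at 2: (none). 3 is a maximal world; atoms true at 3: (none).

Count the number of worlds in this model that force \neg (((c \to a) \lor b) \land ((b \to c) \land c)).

4

0: forces it.
1: forces it.
2: forces it.
3: forces it.
Worlds forcing the formula: {0, 1, 2, 3}.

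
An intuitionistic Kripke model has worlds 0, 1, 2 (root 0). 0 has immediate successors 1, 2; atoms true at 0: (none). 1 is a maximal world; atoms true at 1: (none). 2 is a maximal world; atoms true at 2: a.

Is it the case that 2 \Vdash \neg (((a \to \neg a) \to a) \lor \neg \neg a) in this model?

2 \nVdash \neg (((a \to \neg a) \to a) \lor \neg \neg a) since 2 is accessible from 2 and 2 \Vdash ((a \to \neg a) \to a) \lor \neg \neg a.
2 \Vdash ((a \to \neg a) \to a) \lor \neg \neg a via the disjunct (a \to \neg a) \to a.

No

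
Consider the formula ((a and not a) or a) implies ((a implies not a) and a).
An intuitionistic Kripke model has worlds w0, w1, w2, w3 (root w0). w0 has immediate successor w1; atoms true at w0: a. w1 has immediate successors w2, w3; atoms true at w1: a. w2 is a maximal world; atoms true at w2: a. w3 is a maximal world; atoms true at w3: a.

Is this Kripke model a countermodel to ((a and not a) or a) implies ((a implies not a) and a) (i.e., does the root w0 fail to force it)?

Yes

w0 does not force ((a and not a) or a) implies ((a implies not a) and a): already at w0 itself, w0 forces (a and not a) or a but w0 does not force (a implies not a) and a.
w0 does not force (a implies not a) and a since w0 fails a implies not a.
So the root w0 does not force ((a and not a) or a) implies ((a implies not a) and a); the model is a countermodel.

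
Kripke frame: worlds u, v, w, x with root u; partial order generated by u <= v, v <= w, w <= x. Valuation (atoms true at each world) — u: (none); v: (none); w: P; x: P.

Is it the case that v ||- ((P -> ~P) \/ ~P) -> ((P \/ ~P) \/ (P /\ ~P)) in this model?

Yes

v ||- ((P -> ~P) \/ ~P) -> ((P \/ ~P) \/ (P /\ ~P)) vacuously: no world accessible from v forces the antecedent (P -> ~P) \/ ~P.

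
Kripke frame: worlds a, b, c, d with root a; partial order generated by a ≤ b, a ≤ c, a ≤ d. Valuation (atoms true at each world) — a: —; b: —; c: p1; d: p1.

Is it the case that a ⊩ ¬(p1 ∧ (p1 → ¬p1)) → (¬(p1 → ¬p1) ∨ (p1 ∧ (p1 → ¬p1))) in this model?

a ⊮ ¬(p1 ∧ (p1 → ¬p1)) → (¬(p1 → ¬p1) ∨ (p1 ∧ (p1 → ¬p1))): already at a itself, a ⊩ ¬(p1 ∧ (p1 → ¬p1)) but a ⊮ ¬(p1 → ¬p1) ∨ (p1 ∧ (p1 → ¬p1)).
a ⊮ ¬(p1 → ¬p1) ∨ (p1 ∧ (p1 → ¬p1)): neither disjunct is forced at a.
a ⊮ ¬(p1 → ¬p1) since b is accessible from a and b ⊩ p1 → ¬p1.
b ⊩ p1 → ¬p1 vacuously: no world accessible from b forces the antecedent p1.

No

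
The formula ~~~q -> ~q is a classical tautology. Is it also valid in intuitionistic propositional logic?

This is triple-negation reduction, which is intuitionistically derivable.
Assume ~~~q and suppose q. Then ~~q (double-negation introduction), contradicting ~~~q. So ~q.

Yes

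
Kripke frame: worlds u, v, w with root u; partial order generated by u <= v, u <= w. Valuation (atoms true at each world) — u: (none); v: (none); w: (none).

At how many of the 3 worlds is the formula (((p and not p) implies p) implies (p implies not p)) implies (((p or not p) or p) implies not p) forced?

u: forces it.
v: forces it.
w: forces it.
Worlds forcing the formula: {u, v, w}.

3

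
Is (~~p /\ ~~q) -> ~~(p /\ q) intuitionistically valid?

This is the distribution of double negation over conjunction, which is intuitionistically derivable.
Assume ~~p, ~~q, and ~(p /\ q). From p we'd get ~q (since p /\ q is refuted), contradicting ~~q; so ~p, contradicting ~~p.

Yes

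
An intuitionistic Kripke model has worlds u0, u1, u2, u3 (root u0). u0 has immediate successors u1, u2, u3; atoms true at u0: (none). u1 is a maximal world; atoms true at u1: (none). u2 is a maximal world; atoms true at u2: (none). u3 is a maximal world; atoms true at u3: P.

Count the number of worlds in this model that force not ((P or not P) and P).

u0: does not force it — u0 does not force not ((P or not P) and P) since u3 is accessible from u0 and u3 forces (P or not P) and P.
u1: forces it.
u2: forces it.
u3: does not force it — u3 does not force not ((P or not P) and P) since u3 is accessible from u3 and u3 forces (P or not P) and P.
Worlds forcing the formula: {u1, u2}.

2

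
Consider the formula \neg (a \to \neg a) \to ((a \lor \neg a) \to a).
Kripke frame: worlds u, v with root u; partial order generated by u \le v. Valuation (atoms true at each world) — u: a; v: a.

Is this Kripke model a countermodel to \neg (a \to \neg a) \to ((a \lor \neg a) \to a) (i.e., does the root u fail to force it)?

No

u \Vdash \neg (a \to \neg a) \to ((a \lor \neg a) \to a): every world accessible from u that forces \neg (a \to \neg a) (namely u, v) also forces (a \lor \neg a) \to a.
So the root u forces \neg (a \to \neg a) \to ((a \lor \neg a) \to a); the model is not a countermodel.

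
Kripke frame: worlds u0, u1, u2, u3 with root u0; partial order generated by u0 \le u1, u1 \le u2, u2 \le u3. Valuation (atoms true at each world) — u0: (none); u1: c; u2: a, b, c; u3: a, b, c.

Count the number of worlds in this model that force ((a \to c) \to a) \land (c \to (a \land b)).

u0: does not force it — u0 \nVdash ((a \to c) \to a) \land (c \to (a \land b)) since u0 fails (a \to c) \to a.
u1: does not force it — u1 \nVdash ((a \to c) \to a) \land (c \to (a \land b)) since u1 fails (a \to c) \to a.
u2: forces it.
u3: forces it.
Worlds forcing the formula: {u2, u3}.

2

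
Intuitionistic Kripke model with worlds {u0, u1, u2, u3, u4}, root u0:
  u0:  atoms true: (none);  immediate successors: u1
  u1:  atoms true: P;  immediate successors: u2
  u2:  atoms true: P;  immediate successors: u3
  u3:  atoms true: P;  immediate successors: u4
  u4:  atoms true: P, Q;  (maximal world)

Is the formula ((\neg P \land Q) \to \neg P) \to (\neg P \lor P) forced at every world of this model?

No

Not every world: u0 \nVdash ((\neg P \land Q) \to \neg P) \to (\neg P \lor P).
u0 \nVdash ((\neg P \land Q) \to \neg P) \to (\neg P \lor P): already at u0 itself, u0 \Vdash (\neg P \land Q) \to \neg P but u0 \nVdash \neg P \lor P.
u0 \nVdash \neg P \lor P: neither disjunct is forced at u0.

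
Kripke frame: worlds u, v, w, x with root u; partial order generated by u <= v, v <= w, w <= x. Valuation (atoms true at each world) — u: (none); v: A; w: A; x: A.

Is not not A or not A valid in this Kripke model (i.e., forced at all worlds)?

Yes

u forces not not A or not A via the disjunct not not A.
Since the root u forces not not A or not A and forcing is persistent (monotone upward), every world forces it.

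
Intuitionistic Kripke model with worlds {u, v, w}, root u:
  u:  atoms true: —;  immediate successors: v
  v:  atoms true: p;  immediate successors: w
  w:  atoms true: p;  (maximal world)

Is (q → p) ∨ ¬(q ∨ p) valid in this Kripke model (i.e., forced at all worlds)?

Yes

u ⊩ (q → p) ∨ ¬(q ∨ p) via the disjunct q → p.
Since the root u forces (q → p) ∨ ¬(q ∨ p) and forcing is persistent (monotone upward), every world forces it.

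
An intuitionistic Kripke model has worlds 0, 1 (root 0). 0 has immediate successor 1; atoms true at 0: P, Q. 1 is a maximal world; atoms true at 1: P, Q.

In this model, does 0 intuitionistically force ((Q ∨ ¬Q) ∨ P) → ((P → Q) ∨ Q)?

0 ⊩ ((Q ∨ ¬Q) ∨ P) → ((P → Q) ∨ Q): every world accessible from 0 that forces (Q ∨ ¬Q) ∨ P (namely 0, 1) also forces (P → Q) ∨ Q.

Yes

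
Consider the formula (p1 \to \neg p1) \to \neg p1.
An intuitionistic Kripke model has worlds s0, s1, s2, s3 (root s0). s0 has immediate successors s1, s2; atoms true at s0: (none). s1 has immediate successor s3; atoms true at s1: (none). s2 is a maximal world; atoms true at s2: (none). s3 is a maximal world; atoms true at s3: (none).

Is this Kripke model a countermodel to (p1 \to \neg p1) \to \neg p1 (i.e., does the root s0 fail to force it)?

No

s0 \Vdash (p1 \to \neg p1) \to \neg p1: every world accessible from s0 that forces p1 \to \neg p1 (namely s0, s1, s2, s3) also forces \neg p1.
So the root s0 forces (p1 \to \neg p1) \to \neg p1; the model is not a countermodel.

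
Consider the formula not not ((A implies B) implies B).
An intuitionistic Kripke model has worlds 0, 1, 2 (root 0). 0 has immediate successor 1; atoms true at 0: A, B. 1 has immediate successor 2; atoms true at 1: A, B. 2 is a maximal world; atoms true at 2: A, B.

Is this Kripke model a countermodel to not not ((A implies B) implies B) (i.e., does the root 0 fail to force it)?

0 forces not not ((A implies B) implies B): no world accessible from 0 forces not ((A implies B) implies B).
So the root 0 forces not not ((A implies B) implies B); the model is not a countermodel.

No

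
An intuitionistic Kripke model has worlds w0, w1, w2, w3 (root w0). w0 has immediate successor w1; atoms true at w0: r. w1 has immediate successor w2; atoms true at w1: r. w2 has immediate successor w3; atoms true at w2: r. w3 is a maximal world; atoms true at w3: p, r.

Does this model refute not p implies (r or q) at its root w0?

No

w0 forces not p implies (r or q) vacuously: no world accessible from w0 forces the antecedent not p.
So the root w0 forces not p implies (r or q); the model is not a countermodel.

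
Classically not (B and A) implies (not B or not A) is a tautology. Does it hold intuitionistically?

This is the constructively invalid direction of De Morgan's law for conjunction, which is not intuitionistically valid.
A Kripke countermodel: worlds s0, s1, s2; order generated by s0 <= s1, s0 <= s2; atoms true at each world — s0:{}; s1:{B}; s2:{A}.
s0 does not force not (B and A) implies (not B or not A): already at s0 itself, s0 forces not (B and A) but s0 does not force not B or not A.
s0 does not force not B or not A: neither disjunct is forced at s0.
s0 does not force not B since s1 is accessible from s0 and s1 forces B.
So the root s0 does not force the formula.

No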